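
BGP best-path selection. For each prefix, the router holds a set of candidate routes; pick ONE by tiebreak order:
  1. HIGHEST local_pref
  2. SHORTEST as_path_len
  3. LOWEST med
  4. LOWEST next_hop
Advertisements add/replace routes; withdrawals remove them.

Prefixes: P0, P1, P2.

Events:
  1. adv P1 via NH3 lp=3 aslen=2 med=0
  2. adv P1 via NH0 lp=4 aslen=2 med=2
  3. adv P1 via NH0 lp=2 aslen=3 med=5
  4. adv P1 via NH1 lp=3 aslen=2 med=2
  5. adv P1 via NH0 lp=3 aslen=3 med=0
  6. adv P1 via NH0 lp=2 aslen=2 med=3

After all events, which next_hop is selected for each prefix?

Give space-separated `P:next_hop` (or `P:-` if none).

Answer: P0:- P1:NH3 P2:-

Derivation:
Op 1: best P0=- P1=NH3 P2=-
Op 2: best P0=- P1=NH0 P2=-
Op 3: best P0=- P1=NH3 P2=-
Op 4: best P0=- P1=NH3 P2=-
Op 5: best P0=- P1=NH3 P2=-
Op 6: best P0=- P1=NH3 P2=-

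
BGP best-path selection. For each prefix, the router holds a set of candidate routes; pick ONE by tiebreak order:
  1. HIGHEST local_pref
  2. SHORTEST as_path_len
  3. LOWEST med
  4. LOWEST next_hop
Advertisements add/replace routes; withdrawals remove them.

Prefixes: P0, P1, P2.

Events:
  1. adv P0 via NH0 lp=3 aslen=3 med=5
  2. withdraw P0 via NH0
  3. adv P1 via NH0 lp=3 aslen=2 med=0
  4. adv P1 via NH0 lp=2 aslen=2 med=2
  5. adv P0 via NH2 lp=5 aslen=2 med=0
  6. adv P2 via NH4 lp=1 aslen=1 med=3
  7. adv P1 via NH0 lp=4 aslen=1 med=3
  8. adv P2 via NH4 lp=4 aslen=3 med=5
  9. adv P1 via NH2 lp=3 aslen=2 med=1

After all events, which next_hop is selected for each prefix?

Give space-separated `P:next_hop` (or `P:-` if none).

Answer: P0:NH2 P1:NH0 P2:NH4

Derivation:
Op 1: best P0=NH0 P1=- P2=-
Op 2: best P0=- P1=- P2=-
Op 3: best P0=- P1=NH0 P2=-
Op 4: best P0=- P1=NH0 P2=-
Op 5: best P0=NH2 P1=NH0 P2=-
Op 6: best P0=NH2 P1=NH0 P2=NH4
Op 7: best P0=NH2 P1=NH0 P2=NH4
Op 8: best P0=NH2 P1=NH0 P2=NH4
Op 9: best P0=NH2 P1=NH0 P2=NH4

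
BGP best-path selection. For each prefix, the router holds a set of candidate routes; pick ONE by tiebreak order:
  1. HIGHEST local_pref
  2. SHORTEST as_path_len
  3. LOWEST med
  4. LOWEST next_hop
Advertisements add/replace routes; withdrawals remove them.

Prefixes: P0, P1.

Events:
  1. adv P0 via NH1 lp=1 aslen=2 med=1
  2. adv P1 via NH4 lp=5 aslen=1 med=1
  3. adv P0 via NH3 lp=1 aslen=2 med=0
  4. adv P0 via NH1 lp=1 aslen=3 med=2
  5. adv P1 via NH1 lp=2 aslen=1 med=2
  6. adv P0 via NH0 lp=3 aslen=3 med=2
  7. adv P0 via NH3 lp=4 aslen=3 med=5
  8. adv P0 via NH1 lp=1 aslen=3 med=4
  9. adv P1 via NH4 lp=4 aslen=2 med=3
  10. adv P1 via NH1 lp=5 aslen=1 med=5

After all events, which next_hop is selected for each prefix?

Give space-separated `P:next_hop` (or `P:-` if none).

Answer: P0:NH3 P1:NH1

Derivation:
Op 1: best P0=NH1 P1=-
Op 2: best P0=NH1 P1=NH4
Op 3: best P0=NH3 P1=NH4
Op 4: best P0=NH3 P1=NH4
Op 5: best P0=NH3 P1=NH4
Op 6: best P0=NH0 P1=NH4
Op 7: best P0=NH3 P1=NH4
Op 8: best P0=NH3 P1=NH4
Op 9: best P0=NH3 P1=NH4
Op 10: best P0=NH3 P1=NH1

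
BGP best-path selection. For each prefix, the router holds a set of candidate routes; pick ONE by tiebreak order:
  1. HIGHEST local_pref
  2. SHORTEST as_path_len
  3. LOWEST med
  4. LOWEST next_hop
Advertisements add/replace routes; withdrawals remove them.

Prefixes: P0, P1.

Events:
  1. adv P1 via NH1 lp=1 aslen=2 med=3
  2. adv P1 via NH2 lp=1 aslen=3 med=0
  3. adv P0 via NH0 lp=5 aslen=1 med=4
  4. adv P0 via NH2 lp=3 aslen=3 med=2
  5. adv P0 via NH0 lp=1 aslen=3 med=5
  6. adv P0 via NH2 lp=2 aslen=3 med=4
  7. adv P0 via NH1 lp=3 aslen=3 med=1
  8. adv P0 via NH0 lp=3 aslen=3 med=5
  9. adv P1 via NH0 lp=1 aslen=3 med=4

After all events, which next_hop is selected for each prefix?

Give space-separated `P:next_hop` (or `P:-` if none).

Op 1: best P0=- P1=NH1
Op 2: best P0=- P1=NH1
Op 3: best P0=NH0 P1=NH1
Op 4: best P0=NH0 P1=NH1
Op 5: best P0=NH2 P1=NH1
Op 6: best P0=NH2 P1=NH1
Op 7: best P0=NH1 P1=NH1
Op 8: best P0=NH1 P1=NH1
Op 9: best P0=NH1 P1=NH1

Answer: P0:NH1 P1:NH1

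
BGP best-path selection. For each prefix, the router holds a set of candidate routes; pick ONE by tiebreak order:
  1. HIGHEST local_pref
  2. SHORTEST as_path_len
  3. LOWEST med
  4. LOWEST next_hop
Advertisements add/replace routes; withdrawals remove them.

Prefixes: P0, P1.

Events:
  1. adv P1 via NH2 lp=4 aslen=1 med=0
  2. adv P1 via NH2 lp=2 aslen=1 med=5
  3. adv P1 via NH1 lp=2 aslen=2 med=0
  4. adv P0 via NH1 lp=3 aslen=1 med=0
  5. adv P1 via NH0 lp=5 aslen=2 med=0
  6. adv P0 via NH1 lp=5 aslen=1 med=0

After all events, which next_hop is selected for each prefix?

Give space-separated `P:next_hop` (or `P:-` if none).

Op 1: best P0=- P1=NH2
Op 2: best P0=- P1=NH2
Op 3: best P0=- P1=NH2
Op 4: best P0=NH1 P1=NH2
Op 5: best P0=NH1 P1=NH0
Op 6: best P0=NH1 P1=NH0

Answer: P0:NH1 P1:NH0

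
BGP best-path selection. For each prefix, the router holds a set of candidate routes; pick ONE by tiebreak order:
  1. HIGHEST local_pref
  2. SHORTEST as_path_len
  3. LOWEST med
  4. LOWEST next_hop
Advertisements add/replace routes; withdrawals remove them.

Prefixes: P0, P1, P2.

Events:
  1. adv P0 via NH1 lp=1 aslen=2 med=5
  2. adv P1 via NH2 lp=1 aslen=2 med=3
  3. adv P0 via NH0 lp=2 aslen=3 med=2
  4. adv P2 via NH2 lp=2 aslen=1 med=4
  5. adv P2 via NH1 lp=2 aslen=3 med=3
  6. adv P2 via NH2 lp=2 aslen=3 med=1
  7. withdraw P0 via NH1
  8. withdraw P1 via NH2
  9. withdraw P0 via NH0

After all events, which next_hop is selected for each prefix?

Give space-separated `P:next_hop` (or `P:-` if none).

Answer: P0:- P1:- P2:NH2

Derivation:
Op 1: best P0=NH1 P1=- P2=-
Op 2: best P0=NH1 P1=NH2 P2=-
Op 3: best P0=NH0 P1=NH2 P2=-
Op 4: best P0=NH0 P1=NH2 P2=NH2
Op 5: best P0=NH0 P1=NH2 P2=NH2
Op 6: best P0=NH0 P1=NH2 P2=NH2
Op 7: best P0=NH0 P1=NH2 P2=NH2
Op 8: best P0=NH0 P1=- P2=NH2
Op 9: best P0=- P1=- P2=NH2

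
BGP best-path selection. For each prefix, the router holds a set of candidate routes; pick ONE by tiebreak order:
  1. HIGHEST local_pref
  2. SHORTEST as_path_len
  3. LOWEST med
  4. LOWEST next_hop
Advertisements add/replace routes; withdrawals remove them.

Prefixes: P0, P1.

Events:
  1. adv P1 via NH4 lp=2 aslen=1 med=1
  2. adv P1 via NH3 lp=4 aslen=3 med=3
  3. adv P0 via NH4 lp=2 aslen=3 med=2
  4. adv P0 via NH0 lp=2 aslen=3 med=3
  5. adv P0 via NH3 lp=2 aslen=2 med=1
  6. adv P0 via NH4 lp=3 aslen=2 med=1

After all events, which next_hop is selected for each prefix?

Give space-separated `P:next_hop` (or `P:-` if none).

Answer: P0:NH4 P1:NH3

Derivation:
Op 1: best P0=- P1=NH4
Op 2: best P0=- P1=NH3
Op 3: best P0=NH4 P1=NH3
Op 4: best P0=NH4 P1=NH3
Op 5: best P0=NH3 P1=NH3
Op 6: best P0=NH4 P1=NH3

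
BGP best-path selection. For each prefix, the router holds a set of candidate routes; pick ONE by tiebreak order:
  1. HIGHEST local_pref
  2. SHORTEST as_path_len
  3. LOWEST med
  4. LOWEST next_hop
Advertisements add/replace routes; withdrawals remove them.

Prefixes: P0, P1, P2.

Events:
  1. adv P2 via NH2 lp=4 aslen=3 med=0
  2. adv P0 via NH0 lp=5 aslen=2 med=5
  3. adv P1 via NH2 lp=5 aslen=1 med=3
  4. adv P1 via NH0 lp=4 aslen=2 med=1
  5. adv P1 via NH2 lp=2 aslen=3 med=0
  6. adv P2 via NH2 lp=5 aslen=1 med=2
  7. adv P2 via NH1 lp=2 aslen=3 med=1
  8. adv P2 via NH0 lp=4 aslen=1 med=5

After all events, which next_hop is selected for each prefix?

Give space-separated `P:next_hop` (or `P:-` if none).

Answer: P0:NH0 P1:NH0 P2:NH2

Derivation:
Op 1: best P0=- P1=- P2=NH2
Op 2: best P0=NH0 P1=- P2=NH2
Op 3: best P0=NH0 P1=NH2 P2=NH2
Op 4: best P0=NH0 P1=NH2 P2=NH2
Op 5: best P0=NH0 P1=NH0 P2=NH2
Op 6: best P0=NH0 P1=NH0 P2=NH2
Op 7: best P0=NH0 P1=NH0 P2=NH2
Op 8: best P0=NH0 P1=NH0 P2=NH2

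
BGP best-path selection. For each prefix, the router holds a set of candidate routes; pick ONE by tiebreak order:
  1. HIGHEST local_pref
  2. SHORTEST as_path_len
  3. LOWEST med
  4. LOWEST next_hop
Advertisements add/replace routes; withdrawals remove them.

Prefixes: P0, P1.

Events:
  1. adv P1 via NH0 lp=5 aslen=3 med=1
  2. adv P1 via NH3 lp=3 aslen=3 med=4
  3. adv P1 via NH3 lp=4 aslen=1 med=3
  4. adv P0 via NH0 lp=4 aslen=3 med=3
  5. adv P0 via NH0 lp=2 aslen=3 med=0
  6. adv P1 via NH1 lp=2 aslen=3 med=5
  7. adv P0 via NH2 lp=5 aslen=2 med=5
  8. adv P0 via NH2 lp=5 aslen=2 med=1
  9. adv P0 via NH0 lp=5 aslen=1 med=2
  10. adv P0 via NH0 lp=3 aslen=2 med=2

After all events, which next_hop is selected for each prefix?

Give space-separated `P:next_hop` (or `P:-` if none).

Op 1: best P0=- P1=NH0
Op 2: best P0=- P1=NH0
Op 3: best P0=- P1=NH0
Op 4: best P0=NH0 P1=NH0
Op 5: best P0=NH0 P1=NH0
Op 6: best P0=NH0 P1=NH0
Op 7: best P0=NH2 P1=NH0
Op 8: best P0=NH2 P1=NH0
Op 9: best P0=NH0 P1=NH0
Op 10: best P0=NH2 P1=NH0

Answer: P0:NH2 P1:NH0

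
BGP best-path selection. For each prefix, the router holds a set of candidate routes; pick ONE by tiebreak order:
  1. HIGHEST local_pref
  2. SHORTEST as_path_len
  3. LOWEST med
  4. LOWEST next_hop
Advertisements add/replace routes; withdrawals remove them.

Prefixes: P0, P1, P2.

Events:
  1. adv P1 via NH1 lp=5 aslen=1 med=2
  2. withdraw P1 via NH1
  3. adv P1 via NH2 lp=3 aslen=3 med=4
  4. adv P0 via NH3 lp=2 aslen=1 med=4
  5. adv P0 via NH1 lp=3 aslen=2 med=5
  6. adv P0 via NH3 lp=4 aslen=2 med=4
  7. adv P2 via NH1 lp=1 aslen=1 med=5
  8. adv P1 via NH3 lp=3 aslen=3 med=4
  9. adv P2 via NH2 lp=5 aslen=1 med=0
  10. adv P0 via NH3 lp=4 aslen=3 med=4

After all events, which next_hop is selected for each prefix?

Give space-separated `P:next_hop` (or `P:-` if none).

Op 1: best P0=- P1=NH1 P2=-
Op 2: best P0=- P1=- P2=-
Op 3: best P0=- P1=NH2 P2=-
Op 4: best P0=NH3 P1=NH2 P2=-
Op 5: best P0=NH1 P1=NH2 P2=-
Op 6: best P0=NH3 P1=NH2 P2=-
Op 7: best P0=NH3 P1=NH2 P2=NH1
Op 8: best P0=NH3 P1=NH2 P2=NH1
Op 9: best P0=NH3 P1=NH2 P2=NH2
Op 10: best P0=NH3 P1=NH2 P2=NH2

Answer: P0:NH3 P1:NH2 P2:NH2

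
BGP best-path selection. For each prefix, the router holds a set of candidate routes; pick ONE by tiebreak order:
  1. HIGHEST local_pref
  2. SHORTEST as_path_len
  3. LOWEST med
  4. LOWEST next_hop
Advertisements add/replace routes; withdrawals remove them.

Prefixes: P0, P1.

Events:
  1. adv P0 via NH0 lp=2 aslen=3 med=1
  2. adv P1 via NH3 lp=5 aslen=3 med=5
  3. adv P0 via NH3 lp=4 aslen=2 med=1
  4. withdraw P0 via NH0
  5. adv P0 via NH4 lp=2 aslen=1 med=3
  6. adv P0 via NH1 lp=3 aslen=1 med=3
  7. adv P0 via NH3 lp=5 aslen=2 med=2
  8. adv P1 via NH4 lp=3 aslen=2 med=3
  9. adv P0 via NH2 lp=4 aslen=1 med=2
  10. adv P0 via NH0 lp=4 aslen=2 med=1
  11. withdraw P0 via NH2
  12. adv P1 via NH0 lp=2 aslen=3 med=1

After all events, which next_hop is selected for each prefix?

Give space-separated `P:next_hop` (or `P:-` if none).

Op 1: best P0=NH0 P1=-
Op 2: best P0=NH0 P1=NH3
Op 3: best P0=NH3 P1=NH3
Op 4: best P0=NH3 P1=NH3
Op 5: best P0=NH3 P1=NH3
Op 6: best P0=NH3 P1=NH3
Op 7: best P0=NH3 P1=NH3
Op 8: best P0=NH3 P1=NH3
Op 9: best P0=NH3 P1=NH3
Op 10: best P0=NH3 P1=NH3
Op 11: best P0=NH3 P1=NH3
Op 12: best P0=NH3 P1=NH3

Answer: P0:NH3 P1:NH3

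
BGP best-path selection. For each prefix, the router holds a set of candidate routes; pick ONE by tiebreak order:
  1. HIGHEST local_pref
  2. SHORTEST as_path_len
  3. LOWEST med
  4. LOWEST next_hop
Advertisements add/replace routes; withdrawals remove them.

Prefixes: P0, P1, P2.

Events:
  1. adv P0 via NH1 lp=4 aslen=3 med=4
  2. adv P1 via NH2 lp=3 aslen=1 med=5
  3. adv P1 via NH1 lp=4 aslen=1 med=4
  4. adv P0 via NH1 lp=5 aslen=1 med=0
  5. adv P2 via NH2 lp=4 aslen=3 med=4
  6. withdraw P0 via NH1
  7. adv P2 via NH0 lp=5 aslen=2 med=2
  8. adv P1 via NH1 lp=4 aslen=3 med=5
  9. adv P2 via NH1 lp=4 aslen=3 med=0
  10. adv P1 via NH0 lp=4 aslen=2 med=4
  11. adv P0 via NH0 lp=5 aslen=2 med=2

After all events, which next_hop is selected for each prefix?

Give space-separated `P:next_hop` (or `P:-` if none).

Op 1: best P0=NH1 P1=- P2=-
Op 2: best P0=NH1 P1=NH2 P2=-
Op 3: best P0=NH1 P1=NH1 P2=-
Op 4: best P0=NH1 P1=NH1 P2=-
Op 5: best P0=NH1 P1=NH1 P2=NH2
Op 6: best P0=- P1=NH1 P2=NH2
Op 7: best P0=- P1=NH1 P2=NH0
Op 8: best P0=- P1=NH1 P2=NH0
Op 9: best P0=- P1=NH1 P2=NH0
Op 10: best P0=- P1=NH0 P2=NH0
Op 11: best P0=NH0 P1=NH0 P2=NH0

Answer: P0:NH0 P1:NH0 P2:NH0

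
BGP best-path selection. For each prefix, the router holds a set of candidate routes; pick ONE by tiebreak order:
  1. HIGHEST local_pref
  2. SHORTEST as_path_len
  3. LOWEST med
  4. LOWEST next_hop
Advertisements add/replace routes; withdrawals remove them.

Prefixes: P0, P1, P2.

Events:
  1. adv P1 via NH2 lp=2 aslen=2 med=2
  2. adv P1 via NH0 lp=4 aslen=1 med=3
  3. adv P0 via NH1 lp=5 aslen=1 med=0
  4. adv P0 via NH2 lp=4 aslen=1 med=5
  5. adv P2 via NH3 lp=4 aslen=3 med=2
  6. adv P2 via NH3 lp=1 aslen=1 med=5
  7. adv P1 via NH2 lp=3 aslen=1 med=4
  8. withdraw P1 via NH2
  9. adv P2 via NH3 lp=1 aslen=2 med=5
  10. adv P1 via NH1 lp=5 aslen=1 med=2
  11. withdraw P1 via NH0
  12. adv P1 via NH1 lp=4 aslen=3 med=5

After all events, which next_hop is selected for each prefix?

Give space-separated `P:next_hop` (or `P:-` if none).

Answer: P0:NH1 P1:NH1 P2:NH3

Derivation:
Op 1: best P0=- P1=NH2 P2=-
Op 2: best P0=- P1=NH0 P2=-
Op 3: best P0=NH1 P1=NH0 P2=-
Op 4: best P0=NH1 P1=NH0 P2=-
Op 5: best P0=NH1 P1=NH0 P2=NH3
Op 6: best P0=NH1 P1=NH0 P2=NH3
Op 7: best P0=NH1 P1=NH0 P2=NH3
Op 8: best P0=NH1 P1=NH0 P2=NH3
Op 9: best P0=NH1 P1=NH0 P2=NH3
Op 10: best P0=NH1 P1=NH1 P2=NH3
Op 11: best P0=NH1 P1=NH1 P2=NH3
Op 12: best P0=NH1 P1=NH1 P2=NH3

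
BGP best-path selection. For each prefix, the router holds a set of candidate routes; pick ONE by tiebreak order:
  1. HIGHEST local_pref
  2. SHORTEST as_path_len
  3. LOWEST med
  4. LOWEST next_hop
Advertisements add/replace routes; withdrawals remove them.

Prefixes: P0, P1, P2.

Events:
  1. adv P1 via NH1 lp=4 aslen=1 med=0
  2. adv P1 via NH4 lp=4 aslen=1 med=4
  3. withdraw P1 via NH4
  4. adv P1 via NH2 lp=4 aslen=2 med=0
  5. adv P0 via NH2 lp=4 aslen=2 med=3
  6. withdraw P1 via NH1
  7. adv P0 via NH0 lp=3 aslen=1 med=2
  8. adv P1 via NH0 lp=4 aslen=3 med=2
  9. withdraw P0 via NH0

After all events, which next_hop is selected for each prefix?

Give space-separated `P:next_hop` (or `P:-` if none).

Answer: P0:NH2 P1:NH2 P2:-

Derivation:
Op 1: best P0=- P1=NH1 P2=-
Op 2: best P0=- P1=NH1 P2=-
Op 3: best P0=- P1=NH1 P2=-
Op 4: best P0=- P1=NH1 P2=-
Op 5: best P0=NH2 P1=NH1 P2=-
Op 6: best P0=NH2 P1=NH2 P2=-
Op 7: best P0=NH2 P1=NH2 P2=-
Op 8: best P0=NH2 P1=NH2 P2=-
Op 9: best P0=NH2 P1=NH2 P2=-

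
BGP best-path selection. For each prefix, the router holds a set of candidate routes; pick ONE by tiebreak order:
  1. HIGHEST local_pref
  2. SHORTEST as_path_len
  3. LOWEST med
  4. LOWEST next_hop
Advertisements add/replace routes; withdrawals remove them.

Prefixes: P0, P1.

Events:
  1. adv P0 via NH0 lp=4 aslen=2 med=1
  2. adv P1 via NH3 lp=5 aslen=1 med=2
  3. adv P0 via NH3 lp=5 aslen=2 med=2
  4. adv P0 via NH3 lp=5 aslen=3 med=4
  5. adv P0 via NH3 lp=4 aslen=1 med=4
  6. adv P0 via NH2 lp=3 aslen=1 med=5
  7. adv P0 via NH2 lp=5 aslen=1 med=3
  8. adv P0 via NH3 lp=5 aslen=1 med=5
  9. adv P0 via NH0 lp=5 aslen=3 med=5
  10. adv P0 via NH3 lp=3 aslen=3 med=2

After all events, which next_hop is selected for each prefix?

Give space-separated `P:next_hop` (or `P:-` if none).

Answer: P0:NH2 P1:NH3

Derivation:
Op 1: best P0=NH0 P1=-
Op 2: best P0=NH0 P1=NH3
Op 3: best P0=NH3 P1=NH3
Op 4: best P0=NH3 P1=NH3
Op 5: best P0=NH3 P1=NH3
Op 6: best P0=NH3 P1=NH3
Op 7: best P0=NH2 P1=NH3
Op 8: best P0=NH2 P1=NH3
Op 9: best P0=NH2 P1=NH3
Op 10: best P0=NH2 P1=NH3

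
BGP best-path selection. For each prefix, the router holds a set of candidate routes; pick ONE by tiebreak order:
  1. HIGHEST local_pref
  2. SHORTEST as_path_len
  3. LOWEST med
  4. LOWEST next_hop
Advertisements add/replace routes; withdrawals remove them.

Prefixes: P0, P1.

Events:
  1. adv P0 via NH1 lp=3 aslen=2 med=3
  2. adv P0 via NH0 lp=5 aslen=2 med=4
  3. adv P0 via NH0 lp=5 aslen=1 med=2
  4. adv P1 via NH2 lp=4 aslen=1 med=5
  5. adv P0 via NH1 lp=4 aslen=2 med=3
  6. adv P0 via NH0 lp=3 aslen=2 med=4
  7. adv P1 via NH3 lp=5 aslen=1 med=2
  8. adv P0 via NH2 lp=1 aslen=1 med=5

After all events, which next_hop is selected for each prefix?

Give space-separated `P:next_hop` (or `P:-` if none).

Answer: P0:NH1 P1:NH3

Derivation:
Op 1: best P0=NH1 P1=-
Op 2: best P0=NH0 P1=-
Op 3: best P0=NH0 P1=-
Op 4: best P0=NH0 P1=NH2
Op 5: best P0=NH0 P1=NH2
Op 6: best P0=NH1 P1=NH2
Op 7: best P0=NH1 P1=NH3
Op 8: best P0=NH1 P1=NH3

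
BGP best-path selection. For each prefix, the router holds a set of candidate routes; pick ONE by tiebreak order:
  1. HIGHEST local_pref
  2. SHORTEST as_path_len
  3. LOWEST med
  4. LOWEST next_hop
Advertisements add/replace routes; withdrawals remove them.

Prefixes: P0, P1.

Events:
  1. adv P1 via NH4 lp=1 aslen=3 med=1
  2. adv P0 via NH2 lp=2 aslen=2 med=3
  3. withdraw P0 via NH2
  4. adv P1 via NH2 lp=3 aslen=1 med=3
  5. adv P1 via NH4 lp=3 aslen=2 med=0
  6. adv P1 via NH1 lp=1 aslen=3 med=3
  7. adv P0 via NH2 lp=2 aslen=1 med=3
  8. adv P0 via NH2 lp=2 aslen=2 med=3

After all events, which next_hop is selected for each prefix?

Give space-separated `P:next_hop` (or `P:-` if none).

Answer: P0:NH2 P1:NH2

Derivation:
Op 1: best P0=- P1=NH4
Op 2: best P0=NH2 P1=NH4
Op 3: best P0=- P1=NH4
Op 4: best P0=- P1=NH2
Op 5: best P0=- P1=NH2
Op 6: best P0=- P1=NH2
Op 7: best P0=NH2 P1=NH2
Op 8: best P0=NH2 P1=NH2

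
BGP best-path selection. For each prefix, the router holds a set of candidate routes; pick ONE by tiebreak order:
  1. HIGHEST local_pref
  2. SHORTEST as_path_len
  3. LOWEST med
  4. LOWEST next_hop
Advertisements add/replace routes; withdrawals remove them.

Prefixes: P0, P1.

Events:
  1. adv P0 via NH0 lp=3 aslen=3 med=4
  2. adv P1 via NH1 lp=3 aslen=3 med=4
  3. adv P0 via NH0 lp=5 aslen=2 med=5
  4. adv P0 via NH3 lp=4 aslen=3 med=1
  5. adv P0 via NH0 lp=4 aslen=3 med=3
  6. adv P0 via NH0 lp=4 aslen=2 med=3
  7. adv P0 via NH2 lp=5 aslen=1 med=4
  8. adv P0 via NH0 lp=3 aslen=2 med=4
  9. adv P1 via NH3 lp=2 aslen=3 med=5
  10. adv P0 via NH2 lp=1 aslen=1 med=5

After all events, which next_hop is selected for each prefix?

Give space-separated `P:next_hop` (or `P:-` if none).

Answer: P0:NH3 P1:NH1

Derivation:
Op 1: best P0=NH0 P1=-
Op 2: best P0=NH0 P1=NH1
Op 3: best P0=NH0 P1=NH1
Op 4: best P0=NH0 P1=NH1
Op 5: best P0=NH3 P1=NH1
Op 6: best P0=NH0 P1=NH1
Op 7: best P0=NH2 P1=NH1
Op 8: best P0=NH2 P1=NH1
Op 9: best P0=NH2 P1=NH1
Op 10: best P0=NH3 P1=NH1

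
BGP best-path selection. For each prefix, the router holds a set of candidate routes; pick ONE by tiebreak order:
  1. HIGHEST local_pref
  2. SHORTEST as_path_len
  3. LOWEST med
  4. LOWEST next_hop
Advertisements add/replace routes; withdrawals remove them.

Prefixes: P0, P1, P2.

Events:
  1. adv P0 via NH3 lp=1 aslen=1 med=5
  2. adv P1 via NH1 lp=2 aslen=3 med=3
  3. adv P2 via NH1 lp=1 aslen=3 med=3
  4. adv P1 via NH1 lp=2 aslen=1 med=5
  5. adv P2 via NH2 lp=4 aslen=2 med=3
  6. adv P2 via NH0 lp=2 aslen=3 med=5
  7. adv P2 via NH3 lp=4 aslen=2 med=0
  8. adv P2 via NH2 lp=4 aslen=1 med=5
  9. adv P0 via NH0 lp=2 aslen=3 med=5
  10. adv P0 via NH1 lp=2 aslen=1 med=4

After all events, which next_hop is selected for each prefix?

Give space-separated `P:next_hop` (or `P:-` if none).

Op 1: best P0=NH3 P1=- P2=-
Op 2: best P0=NH3 P1=NH1 P2=-
Op 3: best P0=NH3 P1=NH1 P2=NH1
Op 4: best P0=NH3 P1=NH1 P2=NH1
Op 5: best P0=NH3 P1=NH1 P2=NH2
Op 6: best P0=NH3 P1=NH1 P2=NH2
Op 7: best P0=NH3 P1=NH1 P2=NH3
Op 8: best P0=NH3 P1=NH1 P2=NH2
Op 9: best P0=NH0 P1=NH1 P2=NH2
Op 10: best P0=NH1 P1=NH1 P2=NH2

Answer: P0:NH1 P1:NH1 P2:NH2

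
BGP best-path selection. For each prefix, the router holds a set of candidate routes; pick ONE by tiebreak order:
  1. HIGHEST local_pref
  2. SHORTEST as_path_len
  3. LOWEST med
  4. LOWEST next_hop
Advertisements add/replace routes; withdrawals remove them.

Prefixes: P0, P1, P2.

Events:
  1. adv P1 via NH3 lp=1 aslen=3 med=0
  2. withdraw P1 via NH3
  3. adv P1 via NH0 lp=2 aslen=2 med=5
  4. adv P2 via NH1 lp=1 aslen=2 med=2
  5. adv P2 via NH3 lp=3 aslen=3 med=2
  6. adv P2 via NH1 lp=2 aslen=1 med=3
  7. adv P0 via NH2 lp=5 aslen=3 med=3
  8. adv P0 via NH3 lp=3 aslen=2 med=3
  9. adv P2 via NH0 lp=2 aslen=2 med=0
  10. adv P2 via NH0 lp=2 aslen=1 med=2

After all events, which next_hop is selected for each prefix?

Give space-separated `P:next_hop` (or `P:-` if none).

Op 1: best P0=- P1=NH3 P2=-
Op 2: best P0=- P1=- P2=-
Op 3: best P0=- P1=NH0 P2=-
Op 4: best P0=- P1=NH0 P2=NH1
Op 5: best P0=- P1=NH0 P2=NH3
Op 6: best P0=- P1=NH0 P2=NH3
Op 7: best P0=NH2 P1=NH0 P2=NH3
Op 8: best P0=NH2 P1=NH0 P2=NH3
Op 9: best P0=NH2 P1=NH0 P2=NH3
Op 10: best P0=NH2 P1=NH0 P2=NH3

Answer: P0:NH2 P1:NH0 P2:NH3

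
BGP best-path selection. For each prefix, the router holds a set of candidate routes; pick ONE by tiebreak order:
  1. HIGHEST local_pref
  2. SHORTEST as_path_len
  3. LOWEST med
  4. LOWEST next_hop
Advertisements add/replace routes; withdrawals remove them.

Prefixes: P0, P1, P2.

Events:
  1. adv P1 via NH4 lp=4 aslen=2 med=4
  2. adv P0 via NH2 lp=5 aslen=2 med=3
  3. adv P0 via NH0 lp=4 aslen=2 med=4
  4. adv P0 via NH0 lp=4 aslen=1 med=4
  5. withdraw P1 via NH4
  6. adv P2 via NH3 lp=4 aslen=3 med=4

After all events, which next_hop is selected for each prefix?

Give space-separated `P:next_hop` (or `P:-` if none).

Answer: P0:NH2 P1:- P2:NH3

Derivation:
Op 1: best P0=- P1=NH4 P2=-
Op 2: best P0=NH2 P1=NH4 P2=-
Op 3: best P0=NH2 P1=NH4 P2=-
Op 4: best P0=NH2 P1=NH4 P2=-
Op 5: best P0=NH2 P1=- P2=-
Op 6: best P0=NH2 P1=- P2=NH3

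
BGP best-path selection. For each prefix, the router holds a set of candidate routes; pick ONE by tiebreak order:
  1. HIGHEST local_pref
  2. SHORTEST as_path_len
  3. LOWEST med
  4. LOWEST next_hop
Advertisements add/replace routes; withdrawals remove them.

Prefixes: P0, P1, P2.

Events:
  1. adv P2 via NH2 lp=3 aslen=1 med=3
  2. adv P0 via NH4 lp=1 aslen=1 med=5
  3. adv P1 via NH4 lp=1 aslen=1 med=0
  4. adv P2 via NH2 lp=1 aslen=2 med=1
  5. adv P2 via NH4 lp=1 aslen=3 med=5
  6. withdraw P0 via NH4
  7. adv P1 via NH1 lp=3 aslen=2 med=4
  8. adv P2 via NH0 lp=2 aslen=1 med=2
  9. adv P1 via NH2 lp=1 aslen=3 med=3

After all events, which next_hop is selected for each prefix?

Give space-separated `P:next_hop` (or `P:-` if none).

Op 1: best P0=- P1=- P2=NH2
Op 2: best P0=NH4 P1=- P2=NH2
Op 3: best P0=NH4 P1=NH4 P2=NH2
Op 4: best P0=NH4 P1=NH4 P2=NH2
Op 5: best P0=NH4 P1=NH4 P2=NH2
Op 6: best P0=- P1=NH4 P2=NH2
Op 7: best P0=- P1=NH1 P2=NH2
Op 8: best P0=- P1=NH1 P2=NH0
Op 9: best P0=- P1=NH1 P2=NH0

Answer: P0:- P1:NH1 P2:NH0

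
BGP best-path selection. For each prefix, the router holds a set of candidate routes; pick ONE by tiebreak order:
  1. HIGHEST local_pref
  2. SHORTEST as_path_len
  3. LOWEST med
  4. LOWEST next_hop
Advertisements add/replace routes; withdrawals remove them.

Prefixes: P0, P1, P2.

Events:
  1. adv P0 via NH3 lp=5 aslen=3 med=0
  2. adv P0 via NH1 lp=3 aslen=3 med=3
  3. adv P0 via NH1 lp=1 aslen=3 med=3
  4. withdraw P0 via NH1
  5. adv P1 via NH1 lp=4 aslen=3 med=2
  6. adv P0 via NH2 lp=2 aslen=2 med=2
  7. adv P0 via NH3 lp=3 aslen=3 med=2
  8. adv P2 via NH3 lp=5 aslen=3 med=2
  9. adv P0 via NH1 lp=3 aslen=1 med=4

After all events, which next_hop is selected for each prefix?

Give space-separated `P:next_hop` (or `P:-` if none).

Answer: P0:NH1 P1:NH1 P2:NH3

Derivation:
Op 1: best P0=NH3 P1=- P2=-
Op 2: best P0=NH3 P1=- P2=-
Op 3: best P0=NH3 P1=- P2=-
Op 4: best P0=NH3 P1=- P2=-
Op 5: best P0=NH3 P1=NH1 P2=-
Op 6: best P0=NH3 P1=NH1 P2=-
Op 7: best P0=NH3 P1=NH1 P2=-
Op 8: best P0=NH3 P1=NH1 P2=NH3
Op 9: best P0=NH1 P1=NH1 P2=NH3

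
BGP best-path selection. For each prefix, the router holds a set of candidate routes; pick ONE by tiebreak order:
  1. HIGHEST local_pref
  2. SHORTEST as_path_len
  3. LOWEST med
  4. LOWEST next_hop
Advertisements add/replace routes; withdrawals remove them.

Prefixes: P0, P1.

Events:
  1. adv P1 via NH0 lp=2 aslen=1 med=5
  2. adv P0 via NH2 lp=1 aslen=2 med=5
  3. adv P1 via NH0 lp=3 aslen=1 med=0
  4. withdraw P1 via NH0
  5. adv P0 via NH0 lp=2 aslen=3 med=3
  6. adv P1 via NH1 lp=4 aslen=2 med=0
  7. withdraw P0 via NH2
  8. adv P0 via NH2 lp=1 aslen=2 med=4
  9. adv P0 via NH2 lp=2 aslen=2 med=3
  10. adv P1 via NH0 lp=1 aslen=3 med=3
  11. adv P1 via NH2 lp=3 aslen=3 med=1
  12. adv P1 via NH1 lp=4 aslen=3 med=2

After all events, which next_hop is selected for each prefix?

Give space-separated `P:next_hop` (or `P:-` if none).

Answer: P0:NH2 P1:NH1

Derivation:
Op 1: best P0=- P1=NH0
Op 2: best P0=NH2 P1=NH0
Op 3: best P0=NH2 P1=NH0
Op 4: best P0=NH2 P1=-
Op 5: best P0=NH0 P1=-
Op 6: best P0=NH0 P1=NH1
Op 7: best P0=NH0 P1=NH1
Op 8: best P0=NH0 P1=NH1
Op 9: best P0=NH2 P1=NH1
Op 10: best P0=NH2 P1=NH1
Op 11: best P0=NH2 P1=NH1
Op 12: best P0=NH2 P1=NH1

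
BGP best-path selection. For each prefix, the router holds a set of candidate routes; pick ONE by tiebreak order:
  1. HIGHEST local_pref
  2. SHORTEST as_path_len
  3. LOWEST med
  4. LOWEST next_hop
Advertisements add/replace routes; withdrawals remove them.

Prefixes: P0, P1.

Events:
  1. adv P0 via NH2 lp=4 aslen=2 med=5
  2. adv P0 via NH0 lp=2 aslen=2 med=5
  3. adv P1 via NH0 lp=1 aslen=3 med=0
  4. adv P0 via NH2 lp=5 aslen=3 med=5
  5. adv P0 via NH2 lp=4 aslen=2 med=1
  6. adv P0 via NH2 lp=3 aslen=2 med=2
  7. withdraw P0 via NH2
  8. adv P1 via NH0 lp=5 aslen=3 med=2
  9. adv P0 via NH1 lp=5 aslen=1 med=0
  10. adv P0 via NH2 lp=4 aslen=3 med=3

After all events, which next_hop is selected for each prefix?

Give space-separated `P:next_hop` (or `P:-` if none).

Answer: P0:NH1 P1:NH0

Derivation:
Op 1: best P0=NH2 P1=-
Op 2: best P0=NH2 P1=-
Op 3: best P0=NH2 P1=NH0
Op 4: best P0=NH2 P1=NH0
Op 5: best P0=NH2 P1=NH0
Op 6: best P0=NH2 P1=NH0
Op 7: best P0=NH0 P1=NH0
Op 8: best P0=NH0 P1=NH0
Op 9: best P0=NH1 P1=NH0
Op 10: best P0=NH1 P1=NH0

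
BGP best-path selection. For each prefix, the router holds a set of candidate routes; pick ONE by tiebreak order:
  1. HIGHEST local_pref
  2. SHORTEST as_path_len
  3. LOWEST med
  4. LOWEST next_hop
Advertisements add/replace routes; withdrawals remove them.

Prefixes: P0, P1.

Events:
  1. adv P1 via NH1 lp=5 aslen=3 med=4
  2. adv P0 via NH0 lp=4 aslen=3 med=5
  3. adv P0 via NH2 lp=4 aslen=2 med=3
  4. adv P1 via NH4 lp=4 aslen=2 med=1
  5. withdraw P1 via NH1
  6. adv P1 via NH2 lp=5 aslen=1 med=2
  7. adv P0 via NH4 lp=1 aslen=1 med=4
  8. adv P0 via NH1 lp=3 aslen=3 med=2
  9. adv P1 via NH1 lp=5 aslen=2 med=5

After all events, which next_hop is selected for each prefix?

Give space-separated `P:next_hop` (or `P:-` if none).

Op 1: best P0=- P1=NH1
Op 2: best P0=NH0 P1=NH1
Op 3: best P0=NH2 P1=NH1
Op 4: best P0=NH2 P1=NH1
Op 5: best P0=NH2 P1=NH4
Op 6: best P0=NH2 P1=NH2
Op 7: best P0=NH2 P1=NH2
Op 8: best P0=NH2 P1=NH2
Op 9: best P0=NH2 P1=NH2

Answer: P0:NH2 P1:NH2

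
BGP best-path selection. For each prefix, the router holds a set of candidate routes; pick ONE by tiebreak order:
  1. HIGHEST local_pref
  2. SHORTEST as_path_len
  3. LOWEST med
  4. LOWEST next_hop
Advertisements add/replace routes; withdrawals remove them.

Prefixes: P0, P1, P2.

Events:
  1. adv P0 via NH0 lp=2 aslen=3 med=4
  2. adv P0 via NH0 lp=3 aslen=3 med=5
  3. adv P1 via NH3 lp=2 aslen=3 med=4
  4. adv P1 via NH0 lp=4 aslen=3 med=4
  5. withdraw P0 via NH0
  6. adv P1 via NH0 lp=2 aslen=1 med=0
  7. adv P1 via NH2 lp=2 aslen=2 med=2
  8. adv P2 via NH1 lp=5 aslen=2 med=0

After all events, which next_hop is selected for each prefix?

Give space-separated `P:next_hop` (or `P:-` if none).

Answer: P0:- P1:NH0 P2:NH1

Derivation:
Op 1: best P0=NH0 P1=- P2=-
Op 2: best P0=NH0 P1=- P2=-
Op 3: best P0=NH0 P1=NH3 P2=-
Op 4: best P0=NH0 P1=NH0 P2=-
Op 5: best P0=- P1=NH0 P2=-
Op 6: best P0=- P1=NH0 P2=-
Op 7: best P0=- P1=NH0 P2=-
Op 8: best P0=- P1=NH0 P2=NH1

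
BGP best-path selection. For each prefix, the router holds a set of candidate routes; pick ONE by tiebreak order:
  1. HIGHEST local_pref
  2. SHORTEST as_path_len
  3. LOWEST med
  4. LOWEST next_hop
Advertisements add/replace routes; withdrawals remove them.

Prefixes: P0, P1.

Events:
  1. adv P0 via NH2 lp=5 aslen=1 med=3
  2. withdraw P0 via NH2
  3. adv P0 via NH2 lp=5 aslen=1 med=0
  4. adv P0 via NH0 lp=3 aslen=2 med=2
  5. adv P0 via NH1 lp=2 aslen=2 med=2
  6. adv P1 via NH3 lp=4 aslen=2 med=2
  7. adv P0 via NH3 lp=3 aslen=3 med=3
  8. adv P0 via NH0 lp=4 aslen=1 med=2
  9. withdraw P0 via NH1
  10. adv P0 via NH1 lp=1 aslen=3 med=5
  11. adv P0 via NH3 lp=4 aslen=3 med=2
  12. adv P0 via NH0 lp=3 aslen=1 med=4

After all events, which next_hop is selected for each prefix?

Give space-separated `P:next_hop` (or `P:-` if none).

Answer: P0:NH2 P1:NH3

Derivation:
Op 1: best P0=NH2 P1=-
Op 2: best P0=- P1=-
Op 3: best P0=NH2 P1=-
Op 4: best P0=NH2 P1=-
Op 5: best P0=NH2 P1=-
Op 6: best P0=NH2 P1=NH3
Op 7: best P0=NH2 P1=NH3
Op 8: best P0=NH2 P1=NH3
Op 9: best P0=NH2 P1=NH3
Op 10: best P0=NH2 P1=NH3
Op 11: best P0=NH2 P1=NH3
Op 12: best P0=NH2 P1=NH3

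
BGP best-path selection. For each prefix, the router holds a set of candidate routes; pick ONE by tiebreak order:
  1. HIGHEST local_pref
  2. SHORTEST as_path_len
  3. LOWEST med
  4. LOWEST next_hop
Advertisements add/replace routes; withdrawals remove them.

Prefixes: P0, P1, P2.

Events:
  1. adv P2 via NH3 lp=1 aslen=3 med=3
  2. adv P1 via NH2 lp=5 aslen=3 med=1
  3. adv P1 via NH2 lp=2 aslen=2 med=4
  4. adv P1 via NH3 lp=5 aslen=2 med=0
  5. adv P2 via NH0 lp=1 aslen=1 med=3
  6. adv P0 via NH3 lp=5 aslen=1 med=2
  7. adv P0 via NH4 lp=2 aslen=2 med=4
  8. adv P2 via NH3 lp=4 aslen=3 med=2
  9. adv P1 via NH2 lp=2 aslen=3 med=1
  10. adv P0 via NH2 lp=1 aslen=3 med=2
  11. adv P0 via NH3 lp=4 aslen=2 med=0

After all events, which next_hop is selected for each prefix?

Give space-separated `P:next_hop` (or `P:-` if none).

Op 1: best P0=- P1=- P2=NH3
Op 2: best P0=- P1=NH2 P2=NH3
Op 3: best P0=- P1=NH2 P2=NH3
Op 4: best P0=- P1=NH3 P2=NH3
Op 5: best P0=- P1=NH3 P2=NH0
Op 6: best P0=NH3 P1=NH3 P2=NH0
Op 7: best P0=NH3 P1=NH3 P2=NH0
Op 8: best P0=NH3 P1=NH3 P2=NH3
Op 9: best P0=NH3 P1=NH3 P2=NH3
Op 10: best P0=NH3 P1=NH3 P2=NH3
Op 11: best P0=NH3 P1=NH3 P2=NH3

Answer: P0:NH3 P1:NH3 P2:NH3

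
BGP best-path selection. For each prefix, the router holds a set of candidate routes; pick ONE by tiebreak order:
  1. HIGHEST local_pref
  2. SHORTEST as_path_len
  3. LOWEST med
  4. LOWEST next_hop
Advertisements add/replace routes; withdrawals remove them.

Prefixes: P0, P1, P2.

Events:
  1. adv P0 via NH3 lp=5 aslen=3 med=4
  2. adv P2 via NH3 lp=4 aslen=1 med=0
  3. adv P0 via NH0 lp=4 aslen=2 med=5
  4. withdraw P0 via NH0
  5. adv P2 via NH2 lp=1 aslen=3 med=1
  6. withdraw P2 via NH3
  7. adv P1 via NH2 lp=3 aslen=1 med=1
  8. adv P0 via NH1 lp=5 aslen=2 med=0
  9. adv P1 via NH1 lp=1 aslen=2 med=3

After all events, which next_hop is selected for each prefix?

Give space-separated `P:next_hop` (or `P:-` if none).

Answer: P0:NH1 P1:NH2 P2:NH2

Derivation:
Op 1: best P0=NH3 P1=- P2=-
Op 2: best P0=NH3 P1=- P2=NH3
Op 3: best P0=NH3 P1=- P2=NH3
Op 4: best P0=NH3 P1=- P2=NH3
Op 5: best P0=NH3 P1=- P2=NH3
Op 6: best P0=NH3 P1=- P2=NH2
Op 7: best P0=NH3 P1=NH2 P2=NH2
Op 8: best P0=NH1 P1=NH2 P2=NH2
Op 9: best P0=NH1 P1=NH2 P2=NH2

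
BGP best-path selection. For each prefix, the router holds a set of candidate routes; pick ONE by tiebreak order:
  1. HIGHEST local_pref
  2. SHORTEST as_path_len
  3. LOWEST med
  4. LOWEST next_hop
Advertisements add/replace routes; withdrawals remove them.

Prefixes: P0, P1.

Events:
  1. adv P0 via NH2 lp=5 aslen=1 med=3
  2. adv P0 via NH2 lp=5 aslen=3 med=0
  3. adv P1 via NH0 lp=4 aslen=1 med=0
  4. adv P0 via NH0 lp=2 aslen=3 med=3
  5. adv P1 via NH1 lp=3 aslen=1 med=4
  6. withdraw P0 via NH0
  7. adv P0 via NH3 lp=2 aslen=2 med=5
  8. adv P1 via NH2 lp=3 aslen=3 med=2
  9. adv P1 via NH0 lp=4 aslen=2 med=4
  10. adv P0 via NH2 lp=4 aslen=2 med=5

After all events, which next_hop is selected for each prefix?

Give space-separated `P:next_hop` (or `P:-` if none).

Answer: P0:NH2 P1:NH0

Derivation:
Op 1: best P0=NH2 P1=-
Op 2: best P0=NH2 P1=-
Op 3: best P0=NH2 P1=NH0
Op 4: best P0=NH2 P1=NH0
Op 5: best P0=NH2 P1=NH0
Op 6: best P0=NH2 P1=NH0
Op 7: best P0=NH2 P1=NH0
Op 8: best P0=NH2 P1=NH0
Op 9: best P0=NH2 P1=NH0
Op 10: best P0=NH2 P1=NH0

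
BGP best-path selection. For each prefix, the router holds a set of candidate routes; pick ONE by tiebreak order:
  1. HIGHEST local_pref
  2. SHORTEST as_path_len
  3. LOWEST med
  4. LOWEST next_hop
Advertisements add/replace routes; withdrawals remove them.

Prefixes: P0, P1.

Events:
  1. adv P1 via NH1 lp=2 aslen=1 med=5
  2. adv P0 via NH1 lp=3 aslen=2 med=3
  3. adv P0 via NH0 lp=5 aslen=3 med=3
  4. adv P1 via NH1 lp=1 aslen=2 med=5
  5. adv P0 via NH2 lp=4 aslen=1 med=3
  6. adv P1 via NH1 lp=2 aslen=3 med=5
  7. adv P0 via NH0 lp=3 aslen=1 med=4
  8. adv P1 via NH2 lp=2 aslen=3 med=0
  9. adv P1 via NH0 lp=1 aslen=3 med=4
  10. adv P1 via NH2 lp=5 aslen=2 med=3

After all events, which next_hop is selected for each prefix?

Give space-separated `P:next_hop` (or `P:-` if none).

Op 1: best P0=- P1=NH1
Op 2: best P0=NH1 P1=NH1
Op 3: best P0=NH0 P1=NH1
Op 4: best P0=NH0 P1=NH1
Op 5: best P0=NH0 P1=NH1
Op 6: best P0=NH0 P1=NH1
Op 7: best P0=NH2 P1=NH1
Op 8: best P0=NH2 P1=NH2
Op 9: best P0=NH2 P1=NH2
Op 10: best P0=NH2 P1=NH2

Answer: P0:NH2 P1:NH2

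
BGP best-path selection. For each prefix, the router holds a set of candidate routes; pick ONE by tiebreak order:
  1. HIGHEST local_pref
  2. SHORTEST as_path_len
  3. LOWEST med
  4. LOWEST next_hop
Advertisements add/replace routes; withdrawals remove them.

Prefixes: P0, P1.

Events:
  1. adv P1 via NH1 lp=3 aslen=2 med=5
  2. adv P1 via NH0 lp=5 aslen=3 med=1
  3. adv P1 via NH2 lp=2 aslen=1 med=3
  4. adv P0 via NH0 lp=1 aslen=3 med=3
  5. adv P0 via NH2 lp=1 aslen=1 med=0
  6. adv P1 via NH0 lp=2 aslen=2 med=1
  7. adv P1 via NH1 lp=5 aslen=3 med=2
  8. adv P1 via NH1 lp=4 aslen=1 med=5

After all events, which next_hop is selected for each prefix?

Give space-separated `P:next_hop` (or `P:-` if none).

Answer: P0:NH2 P1:NH1

Derivation:
Op 1: best P0=- P1=NH1
Op 2: best P0=- P1=NH0
Op 3: best P0=- P1=NH0
Op 4: best P0=NH0 P1=NH0
Op 5: best P0=NH2 P1=NH0
Op 6: best P0=NH2 P1=NH1
Op 7: best P0=NH2 P1=NH1
Op 8: best P0=NH2 P1=NH1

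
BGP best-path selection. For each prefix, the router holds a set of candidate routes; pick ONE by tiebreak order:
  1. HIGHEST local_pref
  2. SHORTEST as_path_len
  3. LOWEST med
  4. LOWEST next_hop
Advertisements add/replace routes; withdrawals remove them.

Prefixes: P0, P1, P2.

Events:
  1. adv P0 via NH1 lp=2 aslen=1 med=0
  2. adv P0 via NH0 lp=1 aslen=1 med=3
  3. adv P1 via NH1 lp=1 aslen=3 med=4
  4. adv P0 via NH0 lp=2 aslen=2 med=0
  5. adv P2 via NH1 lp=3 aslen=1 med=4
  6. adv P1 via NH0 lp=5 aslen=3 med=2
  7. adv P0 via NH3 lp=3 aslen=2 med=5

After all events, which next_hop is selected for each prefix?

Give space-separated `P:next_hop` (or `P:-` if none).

Answer: P0:NH3 P1:NH0 P2:NH1

Derivation:
Op 1: best P0=NH1 P1=- P2=-
Op 2: best P0=NH1 P1=- P2=-
Op 3: best P0=NH1 P1=NH1 P2=-
Op 4: best P0=NH1 P1=NH1 P2=-
Op 5: best P0=NH1 P1=NH1 P2=NH1
Op 6: best P0=NH1 P1=NH0 P2=NH1
Op 7: best P0=NH3 P1=NH0 P2=NH1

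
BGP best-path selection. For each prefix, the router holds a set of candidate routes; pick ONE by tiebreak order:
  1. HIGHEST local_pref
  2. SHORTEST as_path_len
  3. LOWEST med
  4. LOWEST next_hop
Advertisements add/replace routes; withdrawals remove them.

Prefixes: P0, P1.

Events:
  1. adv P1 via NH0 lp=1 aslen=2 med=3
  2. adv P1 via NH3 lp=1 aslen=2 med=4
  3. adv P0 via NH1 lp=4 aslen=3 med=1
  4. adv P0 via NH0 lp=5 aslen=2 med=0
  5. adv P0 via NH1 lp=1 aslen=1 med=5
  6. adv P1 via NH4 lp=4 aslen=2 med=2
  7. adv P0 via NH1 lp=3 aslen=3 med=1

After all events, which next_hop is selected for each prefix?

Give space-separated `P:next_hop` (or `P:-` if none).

Op 1: best P0=- P1=NH0
Op 2: best P0=- P1=NH0
Op 3: best P0=NH1 P1=NH0
Op 4: best P0=NH0 P1=NH0
Op 5: best P0=NH0 P1=NH0
Op 6: best P0=NH0 P1=NH4
Op 7: best P0=NH0 P1=NH4

Answer: P0:NH0 P1:NH4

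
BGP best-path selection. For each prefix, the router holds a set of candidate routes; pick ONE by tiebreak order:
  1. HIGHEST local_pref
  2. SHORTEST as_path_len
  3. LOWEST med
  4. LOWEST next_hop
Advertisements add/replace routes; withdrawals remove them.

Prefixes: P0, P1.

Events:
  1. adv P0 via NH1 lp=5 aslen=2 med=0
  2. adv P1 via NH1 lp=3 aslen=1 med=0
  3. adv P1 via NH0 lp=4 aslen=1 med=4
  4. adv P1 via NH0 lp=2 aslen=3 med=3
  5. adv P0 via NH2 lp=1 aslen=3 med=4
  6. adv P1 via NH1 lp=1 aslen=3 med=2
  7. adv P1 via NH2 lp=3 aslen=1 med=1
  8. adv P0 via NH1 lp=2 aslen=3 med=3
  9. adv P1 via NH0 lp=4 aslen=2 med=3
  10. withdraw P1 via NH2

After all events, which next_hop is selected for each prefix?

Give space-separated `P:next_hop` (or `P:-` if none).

Answer: P0:NH1 P1:NH0

Derivation:
Op 1: best P0=NH1 P1=-
Op 2: best P0=NH1 P1=NH1
Op 3: best P0=NH1 P1=NH0
Op 4: best P0=NH1 P1=NH1
Op 5: best P0=NH1 P1=NH1
Op 6: best P0=NH1 P1=NH0
Op 7: best P0=NH1 P1=NH2
Op 8: best P0=NH1 P1=NH2
Op 9: best P0=NH1 P1=NH0
Op 10: best P0=NH1 P1=NH0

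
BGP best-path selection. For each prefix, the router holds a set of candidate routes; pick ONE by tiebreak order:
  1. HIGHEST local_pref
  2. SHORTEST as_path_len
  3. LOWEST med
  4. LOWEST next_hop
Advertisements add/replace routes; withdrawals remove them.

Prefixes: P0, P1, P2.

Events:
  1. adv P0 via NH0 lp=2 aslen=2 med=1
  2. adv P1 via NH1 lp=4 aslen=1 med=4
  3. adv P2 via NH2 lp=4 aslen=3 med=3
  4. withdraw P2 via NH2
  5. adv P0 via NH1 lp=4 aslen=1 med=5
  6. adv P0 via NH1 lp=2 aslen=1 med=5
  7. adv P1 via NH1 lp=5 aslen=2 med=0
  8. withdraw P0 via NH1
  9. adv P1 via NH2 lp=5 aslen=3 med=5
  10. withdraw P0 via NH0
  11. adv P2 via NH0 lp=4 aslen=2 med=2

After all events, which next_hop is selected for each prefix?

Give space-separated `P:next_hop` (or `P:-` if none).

Answer: P0:- P1:NH1 P2:NH0

Derivation:
Op 1: best P0=NH0 P1=- P2=-
Op 2: best P0=NH0 P1=NH1 P2=-
Op 3: best P0=NH0 P1=NH1 P2=NH2
Op 4: best P0=NH0 P1=NH1 P2=-
Op 5: best P0=NH1 P1=NH1 P2=-
Op 6: best P0=NH1 P1=NH1 P2=-
Op 7: best P0=NH1 P1=NH1 P2=-
Op 8: best P0=NH0 P1=NH1 P2=-
Op 9: best P0=NH0 P1=NH1 P2=-
Op 10: best P0=- P1=NH1 P2=-
Op 11: best P0=- P1=NH1 P2=NH0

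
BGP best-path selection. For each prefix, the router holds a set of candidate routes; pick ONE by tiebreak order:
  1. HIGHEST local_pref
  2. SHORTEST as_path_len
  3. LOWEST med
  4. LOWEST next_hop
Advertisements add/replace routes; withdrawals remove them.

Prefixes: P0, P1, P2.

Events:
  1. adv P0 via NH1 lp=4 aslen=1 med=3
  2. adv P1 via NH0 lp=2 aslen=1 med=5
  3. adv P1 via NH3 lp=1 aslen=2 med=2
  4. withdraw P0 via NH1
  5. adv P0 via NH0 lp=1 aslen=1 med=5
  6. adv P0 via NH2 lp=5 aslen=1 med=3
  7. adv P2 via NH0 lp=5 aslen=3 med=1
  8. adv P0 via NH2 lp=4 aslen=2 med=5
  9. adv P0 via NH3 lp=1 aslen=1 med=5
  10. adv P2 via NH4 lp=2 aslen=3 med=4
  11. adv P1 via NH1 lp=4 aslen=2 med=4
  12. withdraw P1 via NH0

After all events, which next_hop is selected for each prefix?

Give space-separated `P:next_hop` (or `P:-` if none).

Op 1: best P0=NH1 P1=- P2=-
Op 2: best P0=NH1 P1=NH0 P2=-
Op 3: best P0=NH1 P1=NH0 P2=-
Op 4: best P0=- P1=NH0 P2=-
Op 5: best P0=NH0 P1=NH0 P2=-
Op 6: best P0=NH2 P1=NH0 P2=-
Op 7: best P0=NH2 P1=NH0 P2=NH0
Op 8: best P0=NH2 P1=NH0 P2=NH0
Op 9: best P0=NH2 P1=NH0 P2=NH0
Op 10: best P0=NH2 P1=NH0 P2=NH0
Op 11: best P0=NH2 P1=NH1 P2=NH0
Op 12: best P0=NH2 P1=NH1 P2=NH0

Answer: P0:NH2 P1:NH1 P2:NH0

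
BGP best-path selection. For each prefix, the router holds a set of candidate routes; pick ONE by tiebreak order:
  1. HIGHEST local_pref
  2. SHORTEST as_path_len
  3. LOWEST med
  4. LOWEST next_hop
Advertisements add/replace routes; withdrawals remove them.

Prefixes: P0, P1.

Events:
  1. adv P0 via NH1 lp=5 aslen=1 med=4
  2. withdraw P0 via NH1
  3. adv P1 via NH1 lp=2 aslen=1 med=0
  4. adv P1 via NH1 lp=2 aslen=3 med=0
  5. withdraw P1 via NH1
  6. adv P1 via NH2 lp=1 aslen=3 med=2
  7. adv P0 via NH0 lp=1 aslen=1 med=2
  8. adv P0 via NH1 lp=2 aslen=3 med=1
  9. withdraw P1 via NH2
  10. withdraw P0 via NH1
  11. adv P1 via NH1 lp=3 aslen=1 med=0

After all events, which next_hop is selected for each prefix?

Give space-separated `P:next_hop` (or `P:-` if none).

Op 1: best P0=NH1 P1=-
Op 2: best P0=- P1=-
Op 3: best P0=- P1=NH1
Op 4: best P0=- P1=NH1
Op 5: best P0=- P1=-
Op 6: best P0=- P1=NH2
Op 7: best P0=NH0 P1=NH2
Op 8: best P0=NH1 P1=NH2
Op 9: best P0=NH1 P1=-
Op 10: best P0=NH0 P1=-
Op 11: best P0=NH0 P1=NH1

Answer: P0:NH0 P1:NH1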